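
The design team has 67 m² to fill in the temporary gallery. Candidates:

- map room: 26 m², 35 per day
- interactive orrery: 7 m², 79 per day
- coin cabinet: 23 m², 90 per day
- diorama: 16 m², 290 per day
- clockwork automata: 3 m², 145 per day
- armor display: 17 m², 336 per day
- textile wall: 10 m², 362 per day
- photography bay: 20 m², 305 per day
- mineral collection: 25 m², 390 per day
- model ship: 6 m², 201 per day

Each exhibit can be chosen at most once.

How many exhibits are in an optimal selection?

The maximum expected visitors within 67 m² is 1467.
One optimal bundle: interactive orrery + diorama + clockwork automata + textile wall + mineral collection + model ship (67 m²).
Any selection reaching 1467 contains exactly 6 exhibits.

6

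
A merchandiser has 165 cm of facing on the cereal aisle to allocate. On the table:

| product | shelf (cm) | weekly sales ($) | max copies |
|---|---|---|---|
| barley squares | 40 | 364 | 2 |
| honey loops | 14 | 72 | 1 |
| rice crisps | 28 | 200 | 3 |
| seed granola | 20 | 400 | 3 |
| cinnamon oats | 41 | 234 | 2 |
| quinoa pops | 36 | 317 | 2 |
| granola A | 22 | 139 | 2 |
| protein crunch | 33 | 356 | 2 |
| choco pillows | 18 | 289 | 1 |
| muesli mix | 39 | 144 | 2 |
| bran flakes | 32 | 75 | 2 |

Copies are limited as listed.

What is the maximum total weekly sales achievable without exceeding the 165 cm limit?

2281

By weekly sales per cm: seed granola 20.00, choco pillows 16.06, protein crunch 10.79, barley squares 9.10 lead.
Taking the top-ratio products first gives honey loops + 3×seed granola + 2×protein crunch + choco pillows for 2273 (158 cm).
Replace protein crunch with barley squares: the trade gains 8 net, giving 2281 at 165 cm.
That's the maximum — no swap from here does better than 2281.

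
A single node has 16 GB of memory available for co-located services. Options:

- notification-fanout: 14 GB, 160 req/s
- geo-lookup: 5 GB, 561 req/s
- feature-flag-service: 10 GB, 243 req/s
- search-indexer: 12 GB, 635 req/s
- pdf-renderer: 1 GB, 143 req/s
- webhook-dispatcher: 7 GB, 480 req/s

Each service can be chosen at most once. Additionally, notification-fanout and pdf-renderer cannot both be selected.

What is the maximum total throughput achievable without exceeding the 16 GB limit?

Geo-lookup + pdf-renderer + webhook-dispatcher uses 13 of the 16 GB and totals 1184.

1184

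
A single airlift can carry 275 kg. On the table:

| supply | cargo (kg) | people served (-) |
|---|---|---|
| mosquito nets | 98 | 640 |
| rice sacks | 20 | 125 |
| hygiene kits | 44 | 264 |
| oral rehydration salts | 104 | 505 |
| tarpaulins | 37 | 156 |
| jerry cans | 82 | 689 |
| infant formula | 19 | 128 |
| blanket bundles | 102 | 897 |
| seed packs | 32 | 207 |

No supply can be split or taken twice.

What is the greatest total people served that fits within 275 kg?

Filling by ratio: rice sacks + jerry cans + infant formula + blanket bundles + seed packs for 2046, with 20 kg left unused.
Replace seed packs with hygiene kits: the trade gains 57 net, giving 2103 at 267 kg.
Next best is tarpaulins + jerry cans + infant formula + blanket bundles + seed packs at 2077 (272 kg) — short by 26.

2103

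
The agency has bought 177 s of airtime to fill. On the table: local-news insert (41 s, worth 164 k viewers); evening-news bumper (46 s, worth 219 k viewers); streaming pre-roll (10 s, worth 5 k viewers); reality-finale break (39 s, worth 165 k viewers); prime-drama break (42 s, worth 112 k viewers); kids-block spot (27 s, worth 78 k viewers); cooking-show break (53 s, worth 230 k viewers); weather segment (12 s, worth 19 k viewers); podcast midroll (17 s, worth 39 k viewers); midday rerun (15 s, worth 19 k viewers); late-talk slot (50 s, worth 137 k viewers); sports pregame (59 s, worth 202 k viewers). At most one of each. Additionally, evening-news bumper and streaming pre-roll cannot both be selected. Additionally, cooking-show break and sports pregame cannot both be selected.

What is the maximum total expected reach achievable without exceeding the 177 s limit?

The ratio ordering already packs tightly: evening-news bumper + reality-finale break + kids-block spot + cooking-show break + weather segment, 177 s, 711.
Runner-up evening-news bumper + reality-finale break + kids-block spot + cooking-show break tops out at 692.

711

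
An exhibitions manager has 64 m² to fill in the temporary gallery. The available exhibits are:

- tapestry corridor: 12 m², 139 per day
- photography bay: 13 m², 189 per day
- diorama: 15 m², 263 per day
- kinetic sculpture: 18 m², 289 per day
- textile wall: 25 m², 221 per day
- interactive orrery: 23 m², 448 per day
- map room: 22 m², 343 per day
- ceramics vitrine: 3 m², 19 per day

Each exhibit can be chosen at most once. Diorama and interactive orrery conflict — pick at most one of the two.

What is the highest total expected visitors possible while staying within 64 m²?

1080

Kinetic sculpture + interactive orrery + map room uses 63 of the 64 m² and totals 1080.
That's the maximum — no feasible swap from here does better than 1080.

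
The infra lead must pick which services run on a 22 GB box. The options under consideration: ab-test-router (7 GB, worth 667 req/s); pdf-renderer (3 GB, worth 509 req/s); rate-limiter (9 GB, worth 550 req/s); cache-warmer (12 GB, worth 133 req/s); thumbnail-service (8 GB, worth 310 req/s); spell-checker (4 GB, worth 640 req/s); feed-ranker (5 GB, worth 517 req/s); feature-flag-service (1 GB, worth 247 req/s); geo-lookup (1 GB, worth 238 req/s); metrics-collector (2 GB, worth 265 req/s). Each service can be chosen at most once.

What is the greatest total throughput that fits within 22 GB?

The ratio heuristic lands on pdf-renderer + spell-checker + feed-ranker + feature-flag-service + geo-lookup + metrics-collector (2416) but leaves 6 GB idle.
The 1 GB tied up in geo-lookup is better spent on ab-test-router — total rises to 2845 (22 GB).
The closest alternative, ab-test-router + pdf-renderer + spell-checker + feed-ranker + geo-lookup + metrics-collector, reaches only 2836.

2845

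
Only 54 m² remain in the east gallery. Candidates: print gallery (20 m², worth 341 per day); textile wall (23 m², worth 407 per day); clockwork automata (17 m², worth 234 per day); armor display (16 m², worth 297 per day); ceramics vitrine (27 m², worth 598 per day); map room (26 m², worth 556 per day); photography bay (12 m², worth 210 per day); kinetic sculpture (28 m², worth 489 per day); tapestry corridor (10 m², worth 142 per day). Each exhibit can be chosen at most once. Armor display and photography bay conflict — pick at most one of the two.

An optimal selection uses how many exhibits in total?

2

Best achievable expected visitors is 1154.
ceramics vitrine + map room hits 1154 at 53 m².
All optima have 2 exhibits.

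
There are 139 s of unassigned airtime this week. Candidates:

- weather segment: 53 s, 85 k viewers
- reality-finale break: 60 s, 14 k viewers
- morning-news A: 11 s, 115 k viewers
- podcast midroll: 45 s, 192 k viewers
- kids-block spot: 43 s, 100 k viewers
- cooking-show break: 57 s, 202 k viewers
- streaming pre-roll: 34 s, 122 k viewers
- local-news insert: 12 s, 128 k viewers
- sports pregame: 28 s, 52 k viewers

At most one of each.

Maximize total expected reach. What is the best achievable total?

637

By expected reach per s: local-news insert 10.67, morning-news A 10.45, podcast midroll 4.27 lead.
Filling by ratio: morning-news A + podcast midroll + streaming pre-roll + local-news insert + sports pregame for 609, with 9 s left unused.
The 62 s tied up in streaming pre-roll and sports pregame is better spent on cooking-show break — total rises to 637 (125 s).
Next best is morning-news A + podcast midroll + streaming pre-roll + local-news insert + sports pregame at 609 (130 s) — short by 28.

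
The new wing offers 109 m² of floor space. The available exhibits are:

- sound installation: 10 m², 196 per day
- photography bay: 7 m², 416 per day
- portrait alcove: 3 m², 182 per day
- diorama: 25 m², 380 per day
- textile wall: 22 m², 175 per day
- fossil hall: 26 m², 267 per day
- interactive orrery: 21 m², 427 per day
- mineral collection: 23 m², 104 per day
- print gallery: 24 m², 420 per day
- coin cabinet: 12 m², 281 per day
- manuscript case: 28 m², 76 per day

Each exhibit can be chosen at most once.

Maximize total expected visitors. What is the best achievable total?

By expected visitors per m²: portrait alcove 60.67, photography bay 59.43, coin cabinet 23.42 lead.
Sound installation + photography bay + portrait alcove + diorama + interactive orrery + print gallery + coin cabinet uses 102 of the 109 m² and totals 2302.

2302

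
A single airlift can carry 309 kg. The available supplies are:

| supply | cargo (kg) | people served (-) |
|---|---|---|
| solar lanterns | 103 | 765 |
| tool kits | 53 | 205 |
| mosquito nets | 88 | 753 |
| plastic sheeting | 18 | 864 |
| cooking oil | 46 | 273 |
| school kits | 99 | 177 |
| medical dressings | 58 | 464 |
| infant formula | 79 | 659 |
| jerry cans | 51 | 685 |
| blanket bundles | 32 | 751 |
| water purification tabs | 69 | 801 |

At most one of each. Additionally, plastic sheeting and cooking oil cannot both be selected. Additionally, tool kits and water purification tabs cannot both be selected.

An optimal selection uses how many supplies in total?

6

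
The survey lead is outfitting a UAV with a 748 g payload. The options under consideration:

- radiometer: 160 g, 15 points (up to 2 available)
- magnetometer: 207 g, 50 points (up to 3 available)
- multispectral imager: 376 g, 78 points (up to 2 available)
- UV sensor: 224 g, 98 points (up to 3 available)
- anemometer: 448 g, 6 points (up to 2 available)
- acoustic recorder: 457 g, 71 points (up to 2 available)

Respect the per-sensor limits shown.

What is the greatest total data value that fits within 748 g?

294

The ratio ordering already packs tightly: 3×UV sensor, 672 g, 294.
Nothing else within 748 g beats 294.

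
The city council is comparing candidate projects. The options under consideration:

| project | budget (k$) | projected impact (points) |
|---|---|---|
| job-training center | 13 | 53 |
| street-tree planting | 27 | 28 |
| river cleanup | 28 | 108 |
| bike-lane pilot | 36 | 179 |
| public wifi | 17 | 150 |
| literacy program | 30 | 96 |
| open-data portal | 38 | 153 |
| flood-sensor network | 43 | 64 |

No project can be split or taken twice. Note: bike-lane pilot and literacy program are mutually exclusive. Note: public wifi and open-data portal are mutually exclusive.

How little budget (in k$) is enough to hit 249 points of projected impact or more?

Look for the lowest-budget combination reaching 249.
river cleanup + public wifi: 258 projected impact at 45 k$.
Below 45 k$ the best achievable stays under 249.

45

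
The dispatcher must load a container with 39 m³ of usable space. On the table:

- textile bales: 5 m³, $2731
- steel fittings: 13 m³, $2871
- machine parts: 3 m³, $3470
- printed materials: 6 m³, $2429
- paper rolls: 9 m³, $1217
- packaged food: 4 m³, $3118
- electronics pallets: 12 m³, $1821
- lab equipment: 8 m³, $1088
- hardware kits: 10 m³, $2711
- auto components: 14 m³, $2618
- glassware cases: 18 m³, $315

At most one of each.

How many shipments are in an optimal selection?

6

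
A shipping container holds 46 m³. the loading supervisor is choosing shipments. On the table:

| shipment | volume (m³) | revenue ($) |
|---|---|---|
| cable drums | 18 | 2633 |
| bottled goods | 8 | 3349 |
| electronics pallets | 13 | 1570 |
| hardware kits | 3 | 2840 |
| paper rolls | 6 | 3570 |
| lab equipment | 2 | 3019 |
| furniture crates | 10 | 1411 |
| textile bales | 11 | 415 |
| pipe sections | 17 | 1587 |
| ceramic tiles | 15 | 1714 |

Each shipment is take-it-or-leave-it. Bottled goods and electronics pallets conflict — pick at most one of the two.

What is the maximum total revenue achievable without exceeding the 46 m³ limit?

15903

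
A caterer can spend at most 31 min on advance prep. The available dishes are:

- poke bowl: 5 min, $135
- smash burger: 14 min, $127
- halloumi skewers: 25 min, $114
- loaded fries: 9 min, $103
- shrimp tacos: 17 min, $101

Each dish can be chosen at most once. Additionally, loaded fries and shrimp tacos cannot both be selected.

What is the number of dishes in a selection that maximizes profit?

Optimal total is 365.
One optimal bundle: poke bowl + smash burger + loaded fries (28 min).
Any selection reaching 365 contains exactly 3 dishes.

3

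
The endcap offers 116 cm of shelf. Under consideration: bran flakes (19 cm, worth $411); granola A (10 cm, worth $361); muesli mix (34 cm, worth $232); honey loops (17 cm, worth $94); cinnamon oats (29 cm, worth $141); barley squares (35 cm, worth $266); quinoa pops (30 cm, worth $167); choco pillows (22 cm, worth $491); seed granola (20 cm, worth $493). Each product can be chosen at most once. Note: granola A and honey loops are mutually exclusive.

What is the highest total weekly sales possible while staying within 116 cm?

Taking bran flakes + granola A + barley squares + choco pillows + seed granola: 106 cm used, 2022 in weekly sales.
Next best is bran flakes + granola A + muesli mix + choco pillows + seed granola at 1988 (105 cm) — short by 34.

2022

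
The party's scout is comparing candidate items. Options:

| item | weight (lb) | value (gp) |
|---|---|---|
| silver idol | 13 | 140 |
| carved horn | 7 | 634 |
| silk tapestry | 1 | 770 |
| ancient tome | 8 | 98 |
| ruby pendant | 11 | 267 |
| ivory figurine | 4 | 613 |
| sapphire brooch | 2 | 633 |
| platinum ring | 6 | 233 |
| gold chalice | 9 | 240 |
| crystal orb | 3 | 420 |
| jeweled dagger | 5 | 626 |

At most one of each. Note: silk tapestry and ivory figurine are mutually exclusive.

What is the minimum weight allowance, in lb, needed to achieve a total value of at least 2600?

15

Look for the lowest-weight combination reaching 2600.
Taking carved horn + silk tapestry + sapphire brooch + jeweled dagger gives 2663 (≥ 2600) for 15 lb.
No combination under 15 lb hits 2600.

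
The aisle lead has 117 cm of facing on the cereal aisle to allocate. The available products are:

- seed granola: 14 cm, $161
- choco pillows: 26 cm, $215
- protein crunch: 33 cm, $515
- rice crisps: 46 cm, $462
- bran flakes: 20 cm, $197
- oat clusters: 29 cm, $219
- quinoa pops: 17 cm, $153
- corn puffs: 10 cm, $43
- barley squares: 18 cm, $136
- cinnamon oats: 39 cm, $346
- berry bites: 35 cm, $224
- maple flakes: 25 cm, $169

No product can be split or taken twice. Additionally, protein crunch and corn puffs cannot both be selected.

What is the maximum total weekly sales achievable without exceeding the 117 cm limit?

Seed granola + protein crunch + rice crisps + bran flakes uses 113 of the 117 cm and totals 1335.

1335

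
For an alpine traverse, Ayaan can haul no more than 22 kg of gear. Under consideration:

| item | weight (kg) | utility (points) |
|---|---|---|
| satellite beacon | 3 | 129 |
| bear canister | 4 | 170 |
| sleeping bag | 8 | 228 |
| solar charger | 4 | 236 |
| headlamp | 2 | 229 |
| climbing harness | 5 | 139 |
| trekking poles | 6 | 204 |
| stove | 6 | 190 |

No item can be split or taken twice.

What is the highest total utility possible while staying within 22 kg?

1029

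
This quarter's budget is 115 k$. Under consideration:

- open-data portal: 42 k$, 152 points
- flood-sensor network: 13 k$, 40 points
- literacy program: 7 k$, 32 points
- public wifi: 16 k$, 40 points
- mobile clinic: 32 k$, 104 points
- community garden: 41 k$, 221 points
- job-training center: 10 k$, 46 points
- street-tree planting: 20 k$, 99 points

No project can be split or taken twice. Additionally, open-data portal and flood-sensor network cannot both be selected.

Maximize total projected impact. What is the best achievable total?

Taking the top-ratio projects first gives literacy program + mobile clinic + community garden + job-training center + street-tree planting for 502 (110 k$).
Dropping literacy program and mobile clinic frees 39 k$; slotting in open-data portal (42 k$) lifts the total to 518 at 113 k$.
Runner-up open-data portal + literacy program + community garden + street-tree planting tops out at 504.

518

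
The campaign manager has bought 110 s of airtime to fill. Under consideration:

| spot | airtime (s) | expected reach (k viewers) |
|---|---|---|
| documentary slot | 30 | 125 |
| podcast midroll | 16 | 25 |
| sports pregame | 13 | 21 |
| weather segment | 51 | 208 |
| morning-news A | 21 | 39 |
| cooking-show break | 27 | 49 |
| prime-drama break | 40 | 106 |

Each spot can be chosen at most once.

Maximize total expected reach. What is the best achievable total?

A density-first pass picks documentary slot + weather segment + morning-news A — 372 at 102 s.
Replace morning-news A with cooking-show break: the trade gains 10 net, giving 382 at 108 s.
An exhaustive check of the 128 subsets confirms 382.

382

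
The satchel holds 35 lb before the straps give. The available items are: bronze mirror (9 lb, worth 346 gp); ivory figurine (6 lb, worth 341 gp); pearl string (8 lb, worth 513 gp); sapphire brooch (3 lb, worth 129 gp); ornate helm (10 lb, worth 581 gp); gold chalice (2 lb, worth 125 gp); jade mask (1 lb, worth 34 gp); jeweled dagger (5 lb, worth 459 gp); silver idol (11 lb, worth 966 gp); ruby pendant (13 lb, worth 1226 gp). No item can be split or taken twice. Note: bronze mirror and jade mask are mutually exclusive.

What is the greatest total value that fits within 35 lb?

A density-first pass picks sapphire brooch + gold chalice + jade mask + jeweled dagger + silver idol + ruby pendant — 2939 at 35 lb.
Replace sapphire brooch and gold chalice and jade mask with ivory figurine: the trade gains 53 net, giving 2992 at 35 lb.
Runner-up sapphire brooch + gold chalice + jade mask + jeweled dagger + silver idol + ruby pendant tops out at 2939.

2992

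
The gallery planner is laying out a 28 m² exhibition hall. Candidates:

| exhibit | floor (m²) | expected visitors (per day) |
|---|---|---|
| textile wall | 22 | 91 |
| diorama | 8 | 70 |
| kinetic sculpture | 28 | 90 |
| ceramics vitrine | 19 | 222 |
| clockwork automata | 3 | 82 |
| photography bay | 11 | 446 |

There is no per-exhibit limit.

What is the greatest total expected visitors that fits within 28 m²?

Taking 2×clockwork automata + 2×photography bay: 28 m² used, 1056 in expected visitors.
Every other selection either busts 28 m² or fails to beat 1056.

1056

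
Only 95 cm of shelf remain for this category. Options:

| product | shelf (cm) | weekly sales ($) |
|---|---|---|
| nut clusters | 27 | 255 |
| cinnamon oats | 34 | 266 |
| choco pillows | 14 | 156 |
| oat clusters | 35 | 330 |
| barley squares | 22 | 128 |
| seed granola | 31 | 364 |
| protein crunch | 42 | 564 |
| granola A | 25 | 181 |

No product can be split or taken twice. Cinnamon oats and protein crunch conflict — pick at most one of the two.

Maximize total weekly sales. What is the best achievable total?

Ranking by ratio (weekly sales/cm): protein crunch 13.43, seed granola 11.74, choco pillows 11.14.
Choco pillows + seed granola + protein crunch uses 87 of the 95 cm and totals 1084.
No other feasible combination exceeds 1084.

1084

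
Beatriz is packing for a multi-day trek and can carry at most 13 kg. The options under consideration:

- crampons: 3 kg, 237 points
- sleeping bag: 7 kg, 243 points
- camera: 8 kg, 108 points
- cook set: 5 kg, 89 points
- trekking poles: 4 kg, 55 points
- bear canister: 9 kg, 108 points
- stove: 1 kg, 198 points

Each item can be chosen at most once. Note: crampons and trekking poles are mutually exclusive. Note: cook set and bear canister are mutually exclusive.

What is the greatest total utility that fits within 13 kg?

678

Taking crampons + sleeping bag + stove: 11 kg used, 678 in utility.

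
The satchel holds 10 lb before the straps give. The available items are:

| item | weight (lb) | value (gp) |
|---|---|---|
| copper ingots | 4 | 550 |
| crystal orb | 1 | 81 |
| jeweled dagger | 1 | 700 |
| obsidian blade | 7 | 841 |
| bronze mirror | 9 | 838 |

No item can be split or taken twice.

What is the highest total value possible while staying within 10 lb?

Taking the top-ratio items first gives copper ingots + crystal orb + jeweled dagger for 1331 (6 lb).
The 4 lb tied up in copper ingots is better spent on obsidian blade — total rises to 1622 (9 lb).
The closest alternative, jeweled dagger + obsidian blade, reaches only 1541.

1622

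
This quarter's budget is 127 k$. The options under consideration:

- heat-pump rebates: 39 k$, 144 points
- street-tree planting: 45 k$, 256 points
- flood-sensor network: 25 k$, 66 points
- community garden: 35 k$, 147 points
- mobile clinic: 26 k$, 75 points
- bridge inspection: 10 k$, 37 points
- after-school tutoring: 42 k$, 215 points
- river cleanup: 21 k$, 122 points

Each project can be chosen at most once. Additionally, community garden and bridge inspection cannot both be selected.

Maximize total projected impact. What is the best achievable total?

Ranking by ratio (projected impact/k$): river cleanup 5.81, street-tree planting 5.69, after-school tutoring 5.12.
Taking street-tree planting + bridge inspection + after-school tutoring + river cleanup: 118 k$ used, 630 in projected impact.

630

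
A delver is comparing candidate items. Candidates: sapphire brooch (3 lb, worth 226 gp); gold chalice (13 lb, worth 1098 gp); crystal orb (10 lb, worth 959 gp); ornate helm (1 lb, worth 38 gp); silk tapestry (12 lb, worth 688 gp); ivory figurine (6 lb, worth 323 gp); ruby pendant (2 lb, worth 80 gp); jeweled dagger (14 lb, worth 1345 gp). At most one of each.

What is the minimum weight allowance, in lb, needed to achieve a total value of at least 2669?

30

Need the lightest bundle worth ≥ 2669.
Taking sapphire brooch + gold chalice + jeweled dagger gives 2669 (≥ 2669) for 30 lb.
No combination under 30 lb hits 2669.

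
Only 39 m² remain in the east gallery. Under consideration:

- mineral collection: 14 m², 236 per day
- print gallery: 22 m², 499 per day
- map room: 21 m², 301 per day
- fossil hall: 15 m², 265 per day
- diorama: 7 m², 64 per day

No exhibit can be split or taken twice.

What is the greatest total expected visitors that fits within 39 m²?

The ratio ordering already packs tightly: print gallery + fossil hall, 37 m², 764.

764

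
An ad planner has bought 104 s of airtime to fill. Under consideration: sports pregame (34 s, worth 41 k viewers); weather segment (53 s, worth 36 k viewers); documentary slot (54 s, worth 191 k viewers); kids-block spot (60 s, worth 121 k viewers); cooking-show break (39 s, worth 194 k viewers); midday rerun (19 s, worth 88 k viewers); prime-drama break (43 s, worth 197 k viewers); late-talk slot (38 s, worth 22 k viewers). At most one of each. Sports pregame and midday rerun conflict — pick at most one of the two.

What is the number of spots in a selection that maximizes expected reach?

Optimal total is 479.
For example cooking-show break + midday rerun + prime-drama break achieves it, using 101 s.
All optima have 3 spots.

3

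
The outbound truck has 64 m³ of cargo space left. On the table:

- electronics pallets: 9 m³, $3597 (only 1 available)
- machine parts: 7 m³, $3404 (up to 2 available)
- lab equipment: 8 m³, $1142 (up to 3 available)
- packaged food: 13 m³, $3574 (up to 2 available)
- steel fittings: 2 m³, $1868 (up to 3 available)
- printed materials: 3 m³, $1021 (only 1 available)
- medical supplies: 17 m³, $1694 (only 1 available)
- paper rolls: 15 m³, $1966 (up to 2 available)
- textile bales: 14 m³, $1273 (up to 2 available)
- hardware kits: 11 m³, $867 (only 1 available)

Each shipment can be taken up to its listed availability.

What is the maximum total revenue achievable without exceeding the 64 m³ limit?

24299

Ranking by ratio (revenue/m³): steel fittings 934.00, machine parts 486.29, electronics pallets 399.67.
A density-first pass picks electronics pallets + 2×machine parts + 2×packaged food + 3×steel fittings + printed materials — 24178 at 58 m³.
The 3 m³ tied up in printed materials is better spent on lab equipment — total rises to 24299 (63 m³).
Every other selection either busts 64 m³ or exceeds an availability limit or fails to beat 24299.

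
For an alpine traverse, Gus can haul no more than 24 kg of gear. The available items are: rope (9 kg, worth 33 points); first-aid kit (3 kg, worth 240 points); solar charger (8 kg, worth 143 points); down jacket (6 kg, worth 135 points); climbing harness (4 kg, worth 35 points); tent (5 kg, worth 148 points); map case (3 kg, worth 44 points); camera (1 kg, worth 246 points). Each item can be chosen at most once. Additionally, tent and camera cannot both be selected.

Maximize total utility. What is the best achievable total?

Taking first-aid kit + solar charger + down jacket + map case + camera: 21 kg used, 808 in utility.

808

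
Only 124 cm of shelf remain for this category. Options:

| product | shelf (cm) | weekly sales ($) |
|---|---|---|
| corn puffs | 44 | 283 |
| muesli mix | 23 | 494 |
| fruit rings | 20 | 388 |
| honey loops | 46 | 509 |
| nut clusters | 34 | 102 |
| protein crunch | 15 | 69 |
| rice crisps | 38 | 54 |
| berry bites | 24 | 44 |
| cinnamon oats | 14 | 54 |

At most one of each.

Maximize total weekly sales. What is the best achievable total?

By weekly sales per cm: muesli mix 21.48, fruit rings 19.40, honey loops 11.07 lead.
The ratio ordering already packs tightly: muesli mix + fruit rings + honey loops + protein crunch + cinnamon oats, 118 cm, 1514.
The spare 6 cm is too small for any remaining product, and no exchange beats 1514.

1514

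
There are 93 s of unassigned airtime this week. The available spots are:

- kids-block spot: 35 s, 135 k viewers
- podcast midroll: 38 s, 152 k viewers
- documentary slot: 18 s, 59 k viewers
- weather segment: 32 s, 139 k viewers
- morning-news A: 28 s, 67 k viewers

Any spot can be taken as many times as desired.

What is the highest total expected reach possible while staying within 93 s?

Density check — weather segment 4.34, podcast midroll 4.00, kids-block spot 3.86, documentary slot 3.28 are the best per s.
Filling by ratio: documentary slot + 2×weather segment for 337, with 11 s left unused.
Replace weather segment with podcast midroll: the trade gains 13 net, giving 350 at 88 s.
The spare 5 s is too small for any remaining spot, and no exchange beats 350.

350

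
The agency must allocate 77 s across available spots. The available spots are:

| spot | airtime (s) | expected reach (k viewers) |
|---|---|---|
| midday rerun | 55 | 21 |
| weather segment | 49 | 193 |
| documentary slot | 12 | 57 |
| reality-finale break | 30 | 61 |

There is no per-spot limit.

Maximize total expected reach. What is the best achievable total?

By expected reach per s: documentary slot 4.75, weather segment 3.94, reality-finale break 2.03 lead.
Taking 6×documentary slot: 72 s used, 342 in expected reach.
Nothing else within 77 s beats 342.

342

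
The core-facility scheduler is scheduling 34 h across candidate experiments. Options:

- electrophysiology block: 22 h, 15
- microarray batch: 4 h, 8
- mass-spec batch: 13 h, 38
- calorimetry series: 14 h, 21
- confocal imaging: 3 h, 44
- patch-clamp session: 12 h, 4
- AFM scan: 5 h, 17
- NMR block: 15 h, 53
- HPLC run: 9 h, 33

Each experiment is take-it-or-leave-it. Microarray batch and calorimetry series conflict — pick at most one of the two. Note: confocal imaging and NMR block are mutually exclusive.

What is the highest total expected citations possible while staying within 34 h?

140

Best packing: microarray batch + mass-spec batch + confocal imaging + AFM scan + HPLC run — 34 h, 140 total.
Nothing else feasible within 34 h beats 140.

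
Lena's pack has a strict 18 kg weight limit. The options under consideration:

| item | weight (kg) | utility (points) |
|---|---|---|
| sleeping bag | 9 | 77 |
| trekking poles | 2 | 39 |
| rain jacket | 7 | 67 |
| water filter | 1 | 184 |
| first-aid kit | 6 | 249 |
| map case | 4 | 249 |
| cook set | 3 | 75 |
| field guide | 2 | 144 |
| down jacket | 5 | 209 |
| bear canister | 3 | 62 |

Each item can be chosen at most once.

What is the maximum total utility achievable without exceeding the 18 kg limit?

1035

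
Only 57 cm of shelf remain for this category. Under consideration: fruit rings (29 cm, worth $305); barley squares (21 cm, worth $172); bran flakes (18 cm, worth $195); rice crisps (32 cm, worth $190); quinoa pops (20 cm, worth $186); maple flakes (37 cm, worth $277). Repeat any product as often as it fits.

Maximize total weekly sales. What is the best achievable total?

585

3×bran flakes uses 54 of the 57 cm and totals 585.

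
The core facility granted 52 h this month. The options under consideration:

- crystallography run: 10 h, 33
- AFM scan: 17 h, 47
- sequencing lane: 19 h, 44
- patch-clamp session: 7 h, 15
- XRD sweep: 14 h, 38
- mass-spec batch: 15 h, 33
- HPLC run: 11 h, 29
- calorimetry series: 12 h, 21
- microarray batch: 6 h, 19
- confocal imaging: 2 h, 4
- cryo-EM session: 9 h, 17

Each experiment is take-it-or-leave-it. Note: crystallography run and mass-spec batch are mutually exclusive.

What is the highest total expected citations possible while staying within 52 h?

147

Greedy by ratio would take crystallography run + AFM scan + XRD sweep + microarray batch + confocal imaging: 49 h used, total 141.
The 8 h tied up in microarray batch and confocal imaging is better spent on HPLC run — total rises to 147 (52 h).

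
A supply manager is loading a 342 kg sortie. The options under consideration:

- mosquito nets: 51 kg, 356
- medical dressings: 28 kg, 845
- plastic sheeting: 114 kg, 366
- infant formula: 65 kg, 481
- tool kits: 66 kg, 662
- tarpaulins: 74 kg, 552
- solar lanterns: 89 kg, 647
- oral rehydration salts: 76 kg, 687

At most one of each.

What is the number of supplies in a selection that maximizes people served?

The maximum people served within 342 kg is 3393.
medical dressings + tool kits + tarpaulins + solar lanterns + oral rehydration salts hits 3393 at 333 kg.
All optima have 5 supplies.

5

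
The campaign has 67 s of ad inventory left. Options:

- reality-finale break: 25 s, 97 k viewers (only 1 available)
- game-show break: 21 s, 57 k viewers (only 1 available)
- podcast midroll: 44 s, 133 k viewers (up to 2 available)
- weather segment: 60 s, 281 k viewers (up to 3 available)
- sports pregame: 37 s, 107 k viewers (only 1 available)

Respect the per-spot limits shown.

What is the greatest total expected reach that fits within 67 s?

281

Density check — weather segment 4.68, reality-finale break 3.88, podcast midroll 3.02 are the best per s.
Weather segment uses 60 of the 67 s and totals 281.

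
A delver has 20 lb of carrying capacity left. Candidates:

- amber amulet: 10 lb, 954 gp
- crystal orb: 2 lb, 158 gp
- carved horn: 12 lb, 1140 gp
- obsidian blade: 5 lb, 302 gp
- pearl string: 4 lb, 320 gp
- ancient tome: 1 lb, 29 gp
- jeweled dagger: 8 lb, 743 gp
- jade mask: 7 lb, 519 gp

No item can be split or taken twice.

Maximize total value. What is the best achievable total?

1883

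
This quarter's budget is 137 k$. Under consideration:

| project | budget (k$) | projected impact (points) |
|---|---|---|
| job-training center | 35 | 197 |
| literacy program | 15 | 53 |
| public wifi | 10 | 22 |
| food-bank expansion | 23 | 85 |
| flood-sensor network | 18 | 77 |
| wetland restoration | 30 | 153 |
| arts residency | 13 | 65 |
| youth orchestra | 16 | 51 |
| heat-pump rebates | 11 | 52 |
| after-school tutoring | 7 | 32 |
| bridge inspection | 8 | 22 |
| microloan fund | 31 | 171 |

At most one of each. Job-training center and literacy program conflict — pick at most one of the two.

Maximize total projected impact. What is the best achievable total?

695

Filling by ratio: job-training center + wetland restoration + arts residency + heat-pump rebates + after-school tutoring + bridge inspection + microloan fund for 692, with 2 k$ left unused.
Dropping heat-pump rebates and bridge inspection frees 19 k$; slotting in flood-sensor network (18 k$) lifts the total to 695 at 134 k$.
An exhaustive check of the 4096 subsets confirms 695.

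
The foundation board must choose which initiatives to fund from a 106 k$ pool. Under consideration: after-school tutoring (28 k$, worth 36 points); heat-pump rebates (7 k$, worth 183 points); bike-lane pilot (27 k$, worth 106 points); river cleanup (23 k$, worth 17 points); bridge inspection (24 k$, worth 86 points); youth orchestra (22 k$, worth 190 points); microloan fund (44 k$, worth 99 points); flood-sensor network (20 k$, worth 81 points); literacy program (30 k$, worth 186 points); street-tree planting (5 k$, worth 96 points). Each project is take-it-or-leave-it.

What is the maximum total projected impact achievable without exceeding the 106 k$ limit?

761

A density-first pass picks heat-pump rebates + youth orchestra + flood-sensor network + literacy program + street-tree planting — 736 at 84 k$.
Replace flood-sensor network with bike-lane pilot: the trade gains 25 net, giving 761 at 91 k$.
Nothing else within 106 k$ beats 761.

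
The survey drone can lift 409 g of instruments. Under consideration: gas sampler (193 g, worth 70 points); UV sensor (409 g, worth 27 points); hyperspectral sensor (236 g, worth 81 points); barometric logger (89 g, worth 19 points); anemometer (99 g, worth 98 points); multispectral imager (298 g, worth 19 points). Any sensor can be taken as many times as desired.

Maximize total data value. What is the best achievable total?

392

By data value per g: anemometer 0.99, gas sampler 0.36, hyperspectral sensor 0.34, barometric logger 0.21 lead.
Best packing: 4×anemometer — 396 g, 392 total.
No other feasible combination exceeds 392.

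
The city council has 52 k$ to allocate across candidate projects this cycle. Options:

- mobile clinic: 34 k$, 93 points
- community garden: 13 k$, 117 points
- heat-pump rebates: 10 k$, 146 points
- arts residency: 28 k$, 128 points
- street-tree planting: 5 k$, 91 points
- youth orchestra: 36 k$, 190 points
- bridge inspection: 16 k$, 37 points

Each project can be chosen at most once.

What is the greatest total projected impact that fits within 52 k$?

427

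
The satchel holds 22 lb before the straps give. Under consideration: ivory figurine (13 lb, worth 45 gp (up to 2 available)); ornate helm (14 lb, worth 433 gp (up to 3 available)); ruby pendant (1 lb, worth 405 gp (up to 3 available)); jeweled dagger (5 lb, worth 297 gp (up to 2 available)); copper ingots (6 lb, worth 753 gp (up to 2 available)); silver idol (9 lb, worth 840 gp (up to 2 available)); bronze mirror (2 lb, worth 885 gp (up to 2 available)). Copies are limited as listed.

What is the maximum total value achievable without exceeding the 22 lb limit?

Filling by ratio: 3×ruby pendant + 2×copper ingots + 2×bronze mirror for 4491, with 3 lb left unused.
Dropping copper ingots frees 6 lb; slotting in silver idol (9 lb) lifts the total to 4578 at 22 lb.
No other feasible combination exceeds 4578.

4578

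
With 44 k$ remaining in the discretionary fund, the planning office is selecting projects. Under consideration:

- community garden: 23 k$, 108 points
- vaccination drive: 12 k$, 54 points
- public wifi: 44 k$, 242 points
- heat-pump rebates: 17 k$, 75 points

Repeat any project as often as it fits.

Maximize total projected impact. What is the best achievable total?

242

Taking public wifi: 44 k$ used, 242 in projected impact.
That's the maximum — no swap from here does better than 242.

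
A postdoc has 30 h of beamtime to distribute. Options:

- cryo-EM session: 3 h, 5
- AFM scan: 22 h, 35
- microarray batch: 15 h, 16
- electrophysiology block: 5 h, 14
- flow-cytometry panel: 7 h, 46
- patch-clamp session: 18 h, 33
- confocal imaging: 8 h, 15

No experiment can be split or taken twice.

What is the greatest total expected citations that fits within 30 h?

Greedy by ratio would take cryo-EM session + electrophysiology block + flow-cytometry panel + confocal imaging: 23 h used, total 80.
Dropping cryo-EM session and confocal imaging frees 11 h; slotting in patch-clamp session (18 h) lifts the total to 93 at 30 h.

93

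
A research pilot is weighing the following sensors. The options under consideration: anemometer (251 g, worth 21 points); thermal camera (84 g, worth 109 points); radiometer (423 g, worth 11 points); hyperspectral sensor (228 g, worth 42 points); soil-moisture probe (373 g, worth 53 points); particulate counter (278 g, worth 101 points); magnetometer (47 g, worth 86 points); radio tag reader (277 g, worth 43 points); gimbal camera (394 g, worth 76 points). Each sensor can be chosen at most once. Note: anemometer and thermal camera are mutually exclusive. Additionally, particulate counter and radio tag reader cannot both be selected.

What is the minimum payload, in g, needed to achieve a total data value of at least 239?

409

Minimise g subject to total data value ≥ 239.
Taking thermal camera + particulate counter + magnetometer gives 296 (≥ 239) for 409 g.
No combination under 409 g hits 239.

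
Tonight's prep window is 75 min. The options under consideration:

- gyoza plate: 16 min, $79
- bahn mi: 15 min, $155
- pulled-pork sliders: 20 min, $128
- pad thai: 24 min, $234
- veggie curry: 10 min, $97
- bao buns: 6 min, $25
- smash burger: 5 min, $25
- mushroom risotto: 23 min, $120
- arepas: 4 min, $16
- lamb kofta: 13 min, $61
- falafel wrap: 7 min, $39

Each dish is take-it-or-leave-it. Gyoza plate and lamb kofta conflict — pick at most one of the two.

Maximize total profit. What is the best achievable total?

639

Best packing: bahn mi + pulled-pork sliders + pad thai + veggie curry + bao buns — 75 min, 639 total.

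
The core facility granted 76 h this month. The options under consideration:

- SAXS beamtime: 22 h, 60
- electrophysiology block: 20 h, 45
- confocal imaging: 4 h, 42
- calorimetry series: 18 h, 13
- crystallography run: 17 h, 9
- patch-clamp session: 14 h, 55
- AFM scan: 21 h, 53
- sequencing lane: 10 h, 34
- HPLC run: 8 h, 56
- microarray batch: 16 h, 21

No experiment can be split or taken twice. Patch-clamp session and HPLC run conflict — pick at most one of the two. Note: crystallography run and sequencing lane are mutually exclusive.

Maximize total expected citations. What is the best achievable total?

Taking SAXS beamtime + electrophysiology block + confocal imaging + AFM scan + HPLC run: 75 h used, 256 in expected citations.
Every other selection either busts 76 h or breaks a pairing rule or fails to beat 256.

256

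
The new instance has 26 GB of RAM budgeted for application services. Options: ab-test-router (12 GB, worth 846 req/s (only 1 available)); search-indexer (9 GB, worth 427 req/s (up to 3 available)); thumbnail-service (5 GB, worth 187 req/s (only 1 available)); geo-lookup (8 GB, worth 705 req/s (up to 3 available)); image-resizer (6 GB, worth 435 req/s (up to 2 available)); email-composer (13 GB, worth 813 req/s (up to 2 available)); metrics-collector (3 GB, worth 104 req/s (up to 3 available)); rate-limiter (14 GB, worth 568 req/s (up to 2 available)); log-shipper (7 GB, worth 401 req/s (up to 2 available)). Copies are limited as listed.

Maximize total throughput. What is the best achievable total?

2115

Density check — geo-lookup 88.12, image-resizer 72.50, ab-test-router 70.50 are the best per GB.
Taking 3×geo-lookup: 24 GB used, 2115 in throughput.
Every other selection either busts 26 GB or exceeds an availability limit or fails to beat 2115.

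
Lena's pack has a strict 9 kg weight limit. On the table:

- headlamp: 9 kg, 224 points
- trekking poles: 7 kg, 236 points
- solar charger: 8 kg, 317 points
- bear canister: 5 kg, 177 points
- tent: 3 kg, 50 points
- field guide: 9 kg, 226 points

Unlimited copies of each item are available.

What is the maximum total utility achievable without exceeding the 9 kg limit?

317

By utility per kg: solar charger 39.62, bear canister 35.40, trekking poles 33.71, field guide 25.11 lead.
Best packing: solar charger — 8 kg, 317 total.
The spare 1 kg is too small for any remaining item, and no exchange beats 317.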